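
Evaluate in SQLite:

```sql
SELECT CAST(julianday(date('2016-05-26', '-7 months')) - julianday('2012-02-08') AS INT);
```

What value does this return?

Adding -7 months to 2016-05-26 gives 2015-10-26.
21 days remain in February 2012 after the 8th (29 − 8).
Full months from March 2012 through September 2015 contribute their day counts.
Then 26 days into October 2015.
Total: 21 + 31 + 30 + 31 + 30 + 31 + 31 + 30 + 31 + 30 + 31 + 31 + 28 + 31 + 30 + 31 + 30 + 31 + 31 + 30 + 31 + 30 + 31 + 31 + 28 + 31 + 30 + 31 + 30 + 31 + 31 + 30 + 31 + 30 + 31 + 31 + 28 + 31 + 30 + 31 + 30 + 31 + 31 + 30 + 26 = 1356.

1356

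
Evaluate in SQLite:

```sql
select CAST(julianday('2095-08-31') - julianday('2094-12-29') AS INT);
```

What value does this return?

2 days remain in December 2094 after the 29th (31 − 29).
Full months from January 2095 through July 2095 contribute their day counts.
Then 31 days into August 2095.
Total: 2 + 31 + 28 + 31 + 30 + 31 + 30 + 31 + 31 = 245.

245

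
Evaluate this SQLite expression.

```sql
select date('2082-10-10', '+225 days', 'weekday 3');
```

2083-05-26

Applying '+225 days' to 2082-10-10: counting 225 days forward gives 2083-05-23.
`weekday 3` advances to the next Wednesday; 2083-05-23 is a Sunday, so it moves forward to 2083-05-26.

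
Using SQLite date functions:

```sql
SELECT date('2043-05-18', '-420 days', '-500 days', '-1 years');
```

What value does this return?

2039-11-09

Applying '-420 days' to 2043-05-18: counting 420 days back gives 2042-03-24.
Applying '-500 days' to 2042-03-24: counting 500 days back gives 2040-11-09.
Adding -1 year to 2040-11-09 gives 2039-11-09.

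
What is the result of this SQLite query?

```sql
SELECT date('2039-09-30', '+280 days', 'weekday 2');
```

Applying '+280 days' to 2039-09-30: counting 280 days forward gives 2040-07-06.
`weekday 2` advances to the next Tuesday; 2040-07-06 is a Friday, so it moves forward to 2040-07-10.

2040-07-10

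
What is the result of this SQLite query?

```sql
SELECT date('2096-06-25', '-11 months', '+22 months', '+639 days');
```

Adding -11 months to 2096-06-25 gives 2095-07-25.
Adding +22 months to 2095-07-25 gives 2097-05-25.
Applying '+639 days' to 2097-05-25: counting 639 days forward gives 2099-02-23.

2099-02-23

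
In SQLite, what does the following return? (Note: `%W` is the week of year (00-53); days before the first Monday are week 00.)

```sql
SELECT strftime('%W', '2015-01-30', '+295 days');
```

First apply '+295 days': 2015-01-30 → 2015-11-21.
2015-11-21 is a Saturday. SQLite's %W counts Mondays since the year started; the result is 46.

46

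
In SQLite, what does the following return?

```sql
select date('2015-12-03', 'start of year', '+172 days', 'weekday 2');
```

`start of year` rewinds 2015-12-03 to 2015-01-01.
Applying '+172 days' to 2015-01-01: counting 172 days forward gives 2015-06-22.
`weekday 2` advances to the next Tuesday; 2015-06-22 is a Monday, so it moves forward to 2015-06-23.

2015-06-23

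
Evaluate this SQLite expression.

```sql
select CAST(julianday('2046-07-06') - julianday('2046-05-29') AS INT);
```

2 days remain in May 2046 after the 29th (31 − 29).
June 2046: 30 days.
Then 6 days into July 2046.
Total: 2 + 30 + 6 = 38.

38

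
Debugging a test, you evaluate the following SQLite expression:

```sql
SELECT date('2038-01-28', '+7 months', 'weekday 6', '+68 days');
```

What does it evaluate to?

Adding +7 months to 2038-01-28 gives 2038-08-28.
`weekday 6` advances to the next Saturday; 2038-08-28 is already a Saturday, so it stays at 2038-08-28.
Applying '+68 days' to 2038-08-28: counting 68 days forward gives 2038-11-04.

2038-11-04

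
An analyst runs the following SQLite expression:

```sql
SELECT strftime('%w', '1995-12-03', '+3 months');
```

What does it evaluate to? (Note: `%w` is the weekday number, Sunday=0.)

First apply '+3 months': 1995-12-03 → 1996-03-03.
1996-03-03 is a Sunday; with Sunday=0 that is 0.

0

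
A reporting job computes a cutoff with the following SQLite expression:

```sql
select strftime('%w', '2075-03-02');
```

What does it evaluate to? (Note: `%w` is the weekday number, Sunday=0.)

2075-03-02 is a Saturday; with Sunday=0 that is 6.

6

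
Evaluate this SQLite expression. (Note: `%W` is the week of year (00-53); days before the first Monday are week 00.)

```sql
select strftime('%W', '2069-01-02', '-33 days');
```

First apply '-33 days': 2069-01-02 → 2068-11-30.
2068-11-30 is a Friday. SQLite's %W counts Mondays since the year started; the result is 48.

48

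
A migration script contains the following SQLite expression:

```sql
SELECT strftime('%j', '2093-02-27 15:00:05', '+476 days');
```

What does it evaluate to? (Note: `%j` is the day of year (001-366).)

169

First apply '+476 days': 2093-02-27 15:00:05 → 2094-06-18 15:00:05.
Day-of-year for 2094-06-18: days since 2094-01-01 inclusive = 169, zero-padded to 169.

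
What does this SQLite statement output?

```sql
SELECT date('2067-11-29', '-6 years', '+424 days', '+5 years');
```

2068-01-27

Adding -6 years to 2067-11-29 gives 2061-11-29.
Applying '+424 days' to 2061-11-29: counting 424 days forward gives 2063-01-27.
Adding +5 years to 2063-01-27 gives 2068-01-27.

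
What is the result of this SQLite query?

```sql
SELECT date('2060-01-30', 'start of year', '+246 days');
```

`start of year` rewinds 2060-01-30 to 2060-01-01.
Applying '+246 days' to 2060-01-01: counting 246 days forward gives 2060-09-03.

2060-09-03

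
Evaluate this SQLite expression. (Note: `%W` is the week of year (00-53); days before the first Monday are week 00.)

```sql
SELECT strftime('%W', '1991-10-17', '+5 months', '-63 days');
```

First apply '+5 months', '-63 days': 1991-10-17 → 1992-01-14.
1992-01-14 is a Tuesday. SQLite's %W counts Mondays since the year started; the result is 02.

02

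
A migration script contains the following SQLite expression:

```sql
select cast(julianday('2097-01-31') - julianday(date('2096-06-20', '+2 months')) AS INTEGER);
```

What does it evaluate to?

Adding +2 months to 2096-06-20 gives 2096-08-20.
11 days remain in August 2096 after the 20th (31 − 20).
September 2096: 30 days.
October 2096: 31 days.
November 2096: 30 days.
December 2096: 31 days.
Then 31 days into January 2097.
Total: 11 + 30 + 31 + 30 + 31 + 31 = 164.

164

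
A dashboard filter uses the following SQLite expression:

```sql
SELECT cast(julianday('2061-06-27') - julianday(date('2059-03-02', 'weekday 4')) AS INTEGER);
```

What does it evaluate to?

844

`weekday 4` advances to the next Thursday; 2059-03-02 is a Sunday, so it moves forward to 2059-03-06.
25 days remain in March 2059 after the 6th (31 − 6).
Full months from April 2059 through May 2061 contribute their day counts.
Then 27 days into June 2061.
Total: 25 + 30 + 31 + 30 + 31 + 31 + 30 + 31 + 30 + 31 + 31 + 29 + 31 + 30 + 31 + 30 + 31 + 31 + 30 + 31 + 30 + 31 + 31 + 28 + 31 + 30 + 31 + 27 = 844.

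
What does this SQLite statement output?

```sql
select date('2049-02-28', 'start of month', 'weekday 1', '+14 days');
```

`start of month` rewinds 2049-02-28 to 2049-02-01.
`weekday 1` advances to the next Monday; 2049-02-01 is already a Monday, so it stays at 2049-02-01.
Advancing 14 more days within February lands on 2049-02-15.

2049-02-15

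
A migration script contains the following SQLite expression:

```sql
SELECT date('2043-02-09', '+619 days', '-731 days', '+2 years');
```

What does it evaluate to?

2044-10-20

Applying '+619 days' to 2043-02-09: counting 619 days forward gives 2044-10-20.
Applying '-731 days' to 2044-10-20: counting 731 days back gives 2042-10-20.
Adding +2 years to 2042-10-20 gives 2044-10-20.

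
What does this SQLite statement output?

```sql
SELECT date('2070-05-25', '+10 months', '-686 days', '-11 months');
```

Adding +10 months to 2070-05-25 gives 2071-03-25.
Applying '-686 days' to 2071-03-25: counting 686 days back gives 2069-05-08.
Adding -11 months to 2069-05-08 gives 2068-06-08.

2068-06-08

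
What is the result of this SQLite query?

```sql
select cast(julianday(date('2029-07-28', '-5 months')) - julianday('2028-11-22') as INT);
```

98

Adding -5 months to 2029-07-28 gives 2029-02-28.
8 days remain in November 2028 after the 22nd (30 − 22).
December 2028: 31 days.
January 2029: 31 days.
Then 28 days into February 2029.
Total: 8 + 31 + 31 + 28 = 98.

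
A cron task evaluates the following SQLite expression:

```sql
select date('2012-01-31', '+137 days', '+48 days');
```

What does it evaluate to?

2012-08-03

Applying '+137 days' to 2012-01-31: counting 137 days forward gives 2012-06-16.
Applying '+48 days' to 2012-06-16: counting 48 days forward gives 2012-08-03.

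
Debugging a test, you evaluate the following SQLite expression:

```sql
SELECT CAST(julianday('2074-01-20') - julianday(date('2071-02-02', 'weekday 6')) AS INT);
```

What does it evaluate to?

1078

`weekday 6` advances to the next Saturday; 2071-02-02 is a Monday, so it moves forward to 2071-02-07.
21 days remain in February 2071 after the 7th (28 − 7).
Full months from March 2071 through December 2073 contribute their day counts.
Then 20 days into January 2074.
Total: 21 + 31 + 30 + 31 + 30 + 31 + 31 + 30 + 31 + 30 + 31 + 31 + 29 + 31 + 30 + 31 + 30 + 31 + 31 + 30 + 31 + 30 + 31 + 31 + 28 + 31 + 30 + 31 + 30 + 31 + 31 + 30 + 31 + 30 + 31 + 20 = 1078.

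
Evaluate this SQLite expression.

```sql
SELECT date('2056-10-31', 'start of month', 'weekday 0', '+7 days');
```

`start of month` rewinds 2056-10-31 to 2056-10-01.
`weekday 0` advances to the next Sunday; 2056-10-01 is already a Sunday, so it stays at 2056-10-01.
Advancing 7 more days within October lands on 2056-10-08.

2056-10-08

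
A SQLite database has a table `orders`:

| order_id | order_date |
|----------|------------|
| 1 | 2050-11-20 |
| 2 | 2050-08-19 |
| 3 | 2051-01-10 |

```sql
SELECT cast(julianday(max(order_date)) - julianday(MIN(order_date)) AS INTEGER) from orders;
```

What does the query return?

MIN = 2050-08-19, MAX = 2051-01-10.
12 days remain in August 2050 after the 19th (31 − 19).
September 2050: 30 days.
October 2050: 31 days.
November 2050: 30 days.
December 2050: 31 days.
Then 10 days into January 2051.
Total: 12 + 30 + 31 + 30 + 31 + 10 = 144.

144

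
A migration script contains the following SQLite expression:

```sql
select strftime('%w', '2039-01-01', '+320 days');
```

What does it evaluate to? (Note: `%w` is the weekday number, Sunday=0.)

4

First apply '+320 days': 2039-01-01 → 2039-11-17.
2039-11-17 is a Thursday; with Sunday=0 that is 4.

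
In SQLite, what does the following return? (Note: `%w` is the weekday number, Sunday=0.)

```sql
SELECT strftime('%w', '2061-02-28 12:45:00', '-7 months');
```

First apply '-7 months': 2061-02-28 12:45:00 → 2060-07-28 12:45:00.
2060-07-28 is a Wednesday; with Sunday=0 that is 3.

3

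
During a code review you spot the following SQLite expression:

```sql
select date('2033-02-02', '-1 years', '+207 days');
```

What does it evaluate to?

2032-08-27

Adding -1 year to 2033-02-02 gives 2032-02-02.
Applying '+207 days' to 2032-02-02: counting 207 days forward gives 2032-08-27.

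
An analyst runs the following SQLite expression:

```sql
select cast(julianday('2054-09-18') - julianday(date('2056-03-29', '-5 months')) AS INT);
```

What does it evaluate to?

Adding -5 months to 2056-03-29 gives 2055-10-29.
12 days remain in September 2054 after the 18th (30 − 18).
Full months from October 2054 through September 2055 contribute their day counts.
Then 29 days into October 2055.
Total: 12 + 31 + 30 + 31 + 31 + 28 + 31 + 30 + 31 + 30 + 31 + 31 + 30 + 29 = 406.
The subtraction is earlier − later, so the result is −406 → -406.

-406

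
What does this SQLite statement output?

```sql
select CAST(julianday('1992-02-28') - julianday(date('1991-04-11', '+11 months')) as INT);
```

Adding +11 months to 1991-04-11 gives 1992-03-11.
1 day remains in February 1992 after the 28th (29 − 28).
Then 11 days into March 1992.
Total: 1 + 11 = 12.
The subtraction is earlier − later, so the result is −12 → -12.

-12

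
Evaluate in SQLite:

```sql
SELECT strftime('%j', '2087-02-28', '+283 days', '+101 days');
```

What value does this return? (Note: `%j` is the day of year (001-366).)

First apply '+283 days', '+101 days': 2087-02-28 → 2088-03-18.
Day-of-year for 2088-03-18: days since 2088-01-01 inclusive = 78, zero-padded to 078.

078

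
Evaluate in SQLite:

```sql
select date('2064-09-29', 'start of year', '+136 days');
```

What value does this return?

`start of year` rewinds 2064-09-29 to 2064-01-01.
Applying '+136 days' to 2064-01-01: counting 136 days forward gives 2064-05-16.

2064-05-16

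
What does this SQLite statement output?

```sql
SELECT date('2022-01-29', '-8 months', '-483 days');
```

Adding -8 months to 2022-01-29 gives 2021-05-29.
Applying '-483 days' to 2021-05-29: counting 483 days back gives 2020-02-01.

2020-02-01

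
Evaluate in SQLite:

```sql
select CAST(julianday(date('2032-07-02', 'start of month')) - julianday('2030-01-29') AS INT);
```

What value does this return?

`start of month` rewinds 2032-07-02 to 2032-07-01.
2 days remain in January 2030 after the 29th (31 − 29).
Full months from February 2030 through June 2032 contribute their day counts.
Then 1 day into July 2032.
Total: 2 + 28 + 31 + 30 + 31 + 30 + 31 + 31 + 30 + 31 + 30 + 31 + 31 + 28 + 31 + 30 + 31 + 30 + 31 + 31 + 30 + 31 + 30 + 31 + 31 + 29 + 31 + 30 + 31 + 30 + 1 = 884.

884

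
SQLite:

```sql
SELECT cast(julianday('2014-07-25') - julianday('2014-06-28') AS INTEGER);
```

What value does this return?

2 days remain in June 2014 after the 28th (30 − 28).
Then 25 days into July 2014.
Total: 2 + 25 = 27.

27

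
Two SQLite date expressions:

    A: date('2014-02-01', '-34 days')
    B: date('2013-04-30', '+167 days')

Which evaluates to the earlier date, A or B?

A = 2013-12-29.
B = 2013-10-14.
B is earlier.

B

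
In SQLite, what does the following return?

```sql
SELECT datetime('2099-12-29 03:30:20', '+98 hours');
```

2100-01-02 05:30:20

+98 hours from 2099-12-29 03:30:20 is 2100-01-02 05:30:20 (crosses midnight).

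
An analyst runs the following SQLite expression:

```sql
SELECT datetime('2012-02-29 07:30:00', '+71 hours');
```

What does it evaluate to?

+71 hours from 2012-02-29 07:30:00 is 2012-03-03 06:30:00 (crosses midnight).

2012-03-03 06:30:00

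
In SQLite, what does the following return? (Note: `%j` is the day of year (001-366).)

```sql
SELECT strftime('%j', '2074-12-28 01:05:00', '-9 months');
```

First apply '-9 months': 2074-12-28 01:05:00 → 2074-03-28 01:05:00.
Day-of-year for 2074-03-28: days since 2074-01-01 inclusive = 87, zero-padded to 087.

087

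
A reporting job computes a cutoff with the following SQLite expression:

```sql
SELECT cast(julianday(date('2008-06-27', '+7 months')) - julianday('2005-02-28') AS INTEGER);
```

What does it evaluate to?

Adding +7 months to 2008-06-27 gives 2009-01-27.
0 days remain in February 2005 after the 28th (28 − 28).
Full months from March 2005 through December 2008 contribute their day counts.
Then 27 days into January 2009.
Total: 0 + 31 + 30 + 31 + 30 + 31 + 31 + 30 + 31 + 30 + 31 + 31 + 28 + 31 + 30 + 31 + 30 + 31 + 31 + 30 + 31 + 30 + 31 + 31 + 28 + 31 + 30 + 31 + 30 + 31 + 31 + 30 + 31 + 30 + 31 + 31 + 29 + 31 + 30 + 31 + 30 + 31 + 31 + 30 + 31 + 30 + 31 + 27 = 1429.

1429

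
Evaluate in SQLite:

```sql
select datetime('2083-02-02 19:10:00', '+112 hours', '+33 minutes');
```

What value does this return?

+112 hours from 2083-02-02 19:10:00 is 2083-02-07 11:10:00 (crosses midnight).
+33 minutes from 2083-02-07 11:10:00 is 2083-02-07 11:43:00.

2083-02-07 11:43:00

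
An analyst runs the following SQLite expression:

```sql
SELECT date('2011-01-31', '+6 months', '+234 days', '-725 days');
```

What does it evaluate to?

Adding +6 months to 2011-01-31 gives 2011-07-31.
Applying '+234 days' to 2011-07-31: counting 234 days forward gives 2012-03-21.
Applying '-725 days' to 2012-03-21: counting 725 days back gives 2010-03-27.

2010-03-27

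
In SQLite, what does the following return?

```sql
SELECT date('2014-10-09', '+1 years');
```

2015-10-09

Adding +1 year to 2014-10-09 gives 2015-10-09.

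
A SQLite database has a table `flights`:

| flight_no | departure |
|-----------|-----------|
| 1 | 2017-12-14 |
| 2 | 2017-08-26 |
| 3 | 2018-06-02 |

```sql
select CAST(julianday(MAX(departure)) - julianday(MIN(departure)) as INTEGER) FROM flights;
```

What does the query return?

280

MIN = 2017-08-26, MAX = 2018-06-02.
5 days remain in August 2017 after the 26th (31 − 26).
Full months from September 2017 through May 2018 contribute their day counts.
Then 2 days into June 2018.
Total: 5 + 30 + 31 + 30 + 31 + 31 + 28 + 31 + 30 + 31 + 2 = 280.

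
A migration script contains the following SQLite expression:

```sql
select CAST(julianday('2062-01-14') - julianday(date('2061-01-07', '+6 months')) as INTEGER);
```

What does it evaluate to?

191

Adding +6 months to 2061-01-07 gives 2061-07-07.
24 days remain in July 2061 after the 7th (31 − 7).
August 2061: 31 days.
September 2061: 30 days.
October 2061: 31 days.
November 2061: 30 days.
December 2061: 31 days.
Then 14 days into January 2062.
Total: 24 + 31 + 30 + 31 + 30 + 31 + 14 = 191.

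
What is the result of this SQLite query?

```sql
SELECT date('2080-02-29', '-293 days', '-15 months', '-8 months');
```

2077-06-12

Applying '-293 days' to 2080-02-29: counting 293 days back gives 2079-05-12.
Adding -15 months to 2079-05-12 gives 2078-02-12.
Adding -8 months to 2078-02-12 gives 2077-06-12.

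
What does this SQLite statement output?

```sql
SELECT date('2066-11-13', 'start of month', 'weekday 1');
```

2066-11-01

`start of month` rewinds 2066-11-13 to 2066-11-01.
`weekday 1` advances to the next Monday; 2066-11-01 is already a Monday, so it stays at 2066-11-01.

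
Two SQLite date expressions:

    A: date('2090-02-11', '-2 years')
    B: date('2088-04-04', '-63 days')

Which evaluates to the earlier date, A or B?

A = 2088-02-11.
B = 2088-02-01.
B is earlier.

B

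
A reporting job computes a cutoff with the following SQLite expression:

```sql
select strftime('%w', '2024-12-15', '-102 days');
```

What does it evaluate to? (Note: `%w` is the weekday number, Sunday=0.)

First apply '-102 days': 2024-12-15 → 2024-09-04.
2024-09-04 is a Wednesday; with Sunday=0 that is 3.

3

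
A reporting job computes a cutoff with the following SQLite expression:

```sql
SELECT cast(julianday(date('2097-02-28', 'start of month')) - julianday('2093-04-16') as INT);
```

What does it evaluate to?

`start of month` rewinds 2097-02-28 to 2097-02-01.
14 days remain in April 2093 after the 16th (30 − 16).
Full months from May 2093 through January 2097 contribute their day counts.
Then 1 day into February 2097.
Total: 14 + 31 + 30 + 31 + 31 + 30 + 31 + 30 + 31 + 31 + 28 + 31 + 30 + 31 + 30 + 31 + 31 + 30 + 31 + 30 + 31 + 31 + 28 + 31 + 30 + 31 + 30 + 31 + 31 + 30 + 31 + 30 + 31 + 31 + 29 + 31 + 30 + 31 + 30 + 31 + 31 + 30 + 31 + 30 + 31 + 31 + 1 = 1387.

1387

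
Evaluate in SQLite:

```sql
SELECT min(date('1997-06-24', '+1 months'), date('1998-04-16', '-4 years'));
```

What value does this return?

1994-04-16

date('1997-06-24', '+1 months') → 1997-07-24.
date('1998-04-16', '-4 years') → 1994-04-16.
Earlier of the two is 1994-04-16.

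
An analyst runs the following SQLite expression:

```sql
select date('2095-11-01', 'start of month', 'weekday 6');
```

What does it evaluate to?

`start of month` rewinds 2095-11-01 to 2095-11-01.
`weekday 6` advances to the next Saturday; 2095-11-01 is a Tuesday, so it moves forward to 2095-11-05.

2095-11-05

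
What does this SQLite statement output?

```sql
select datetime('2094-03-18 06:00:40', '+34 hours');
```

2094-03-19 16:00:40

+34 hours from 2094-03-18 06:00:40 is 2094-03-19 16:00:40 (crosses midnight).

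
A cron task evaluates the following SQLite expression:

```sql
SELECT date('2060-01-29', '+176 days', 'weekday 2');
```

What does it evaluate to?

2060-07-27

Applying '+176 days' to 2060-01-29: counting 176 days forward gives 2060-07-23.
`weekday 2` advances to the next Tuesday; 2060-07-23 is a Friday, so it moves forward to 2060-07-27.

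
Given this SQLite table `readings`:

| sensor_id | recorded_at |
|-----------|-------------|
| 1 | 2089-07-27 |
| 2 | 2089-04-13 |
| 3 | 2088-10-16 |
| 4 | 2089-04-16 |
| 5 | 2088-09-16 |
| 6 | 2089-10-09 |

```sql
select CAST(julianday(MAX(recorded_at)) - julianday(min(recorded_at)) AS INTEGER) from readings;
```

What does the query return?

MIN = 2088-09-16, MAX = 2089-10-09.
14 days remain in September 2088 after the 16th (30 − 16).
Full months from October 2088 through September 2089 contribute their day counts.
Then 9 days into October 2089.
Total: 14 + 31 + 30 + 31 + 31 + 28 + 31 + 30 + 31 + 30 + 31 + 31 + 30 + 9 = 388.

388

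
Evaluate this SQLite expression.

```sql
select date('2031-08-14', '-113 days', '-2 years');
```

2029-04-23

Applying '-113 days' to 2031-08-14: counting 113 days back gives 2031-04-23.
Adding -2 years to 2031-04-23 gives 2029-04-23.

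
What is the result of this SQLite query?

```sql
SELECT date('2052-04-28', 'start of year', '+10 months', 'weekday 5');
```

2052-11-01

`start of year` rewinds 2052-04-28 to 2052-01-01.
Adding +10 months to 2052-01-01 gives 2052-11-01.
`weekday 5` advances to the next Friday; 2052-11-01 is already a Friday, so it stays at 2052-11-01.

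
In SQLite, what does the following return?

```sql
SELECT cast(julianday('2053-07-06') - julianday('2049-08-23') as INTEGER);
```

1413

8 days remain in August 2049 after the 23rd (31 − 23).
Full months from September 2049 through June 2053 contribute their day counts.
Then 6 days into July 2053.
Total: 8 + 30 + 31 + 30 + 31 + 31 + 28 + 31 + 30 + 31 + 30 + 31 + 31 + 30 + 31 + 30 + 31 + 31 + 28 + 31 + 30 + 31 + 30 + 31 + 31 + 30 + 31 + 30 + 31 + 31 + 29 + 31 + 30 + 31 + 30 + 31 + 31 + 30 + 31 + 30 + 31 + 31 + 28 + 31 + 30 + 31 + 30 + 6 = 1413.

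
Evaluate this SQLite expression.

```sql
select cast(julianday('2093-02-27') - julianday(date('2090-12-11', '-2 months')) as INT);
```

Adding -2 months to 2090-12-11 gives 2090-10-11.
20 days remain in October 2090 after the 11th (31 − 11).
Full months from November 2090 through January 2093 contribute their day counts.
Then 27 days into February 2093.
Total: 20 + 30 + 31 + 31 + 28 + 31 + 30 + 31 + 30 + 31 + 31 + 30 + 31 + 30 + 31 + 31 + 29 + 31 + 30 + 31 + 30 + 31 + 31 + 30 + 31 + 30 + 31 + 31 + 27 = 870.

870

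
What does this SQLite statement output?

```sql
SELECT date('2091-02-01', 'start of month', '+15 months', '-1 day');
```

2092-04-30

`start of month` rewinds 2091-02-01 to 2091-02-01.
Adding +15 months to 2091-02-01 gives 2092-05-01.
Going back 1 day from 2092-05-01 reaches 2092-04-30 (last day of April, 30 days).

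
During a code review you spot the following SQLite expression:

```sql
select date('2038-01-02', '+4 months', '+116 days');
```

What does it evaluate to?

2038-08-26

Adding +4 months to 2038-01-02 gives 2038-05-02.
Applying '+116 days' to 2038-05-02: counting 116 days forward gives 2038-08-26.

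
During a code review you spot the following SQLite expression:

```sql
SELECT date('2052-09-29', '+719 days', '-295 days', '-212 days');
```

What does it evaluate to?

2053-04-29

Applying '+719 days' to 2052-09-29: counting 719 days forward gives 2054-09-18.
Applying '-295 days' to 2054-09-18: counting 295 days back gives 2053-11-27.
Applying '-212 days' to 2053-11-27: counting 212 days back gives 2053-04-29.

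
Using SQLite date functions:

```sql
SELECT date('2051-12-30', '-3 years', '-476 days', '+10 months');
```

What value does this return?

Adding -3 years to 2051-12-30 gives 2048-12-30.
Applying '-476 days' to 2048-12-30: counting 476 days back gives 2047-09-11.
Adding +10 months to 2047-09-11 gives 2048-07-11.

2048-07-11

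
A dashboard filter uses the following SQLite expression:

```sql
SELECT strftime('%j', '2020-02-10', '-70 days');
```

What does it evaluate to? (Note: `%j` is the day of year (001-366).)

336

First apply '-70 days': 2020-02-10 → 2019-12-02.
Day-of-year for 2019-12-02: days since 2019-01-01 inclusive = 336, zero-padded to 336.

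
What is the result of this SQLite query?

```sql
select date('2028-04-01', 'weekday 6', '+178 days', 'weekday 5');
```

`weekday 6` advances to the next Saturday; 2028-04-01 is already a Saturday, so it stays at 2028-04-01.
Applying '+178 days' to 2028-04-01: counting 178 days forward gives 2028-09-26.
`weekday 5` advances to the next Friday; 2028-09-26 is a Tuesday, so it moves forward to 2028-09-29.

2028-09-29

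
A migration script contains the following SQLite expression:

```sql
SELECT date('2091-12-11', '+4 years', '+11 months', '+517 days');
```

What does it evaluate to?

Adding +4 years to 2091-12-11 gives 2095-12-11.
Adding +11 months to 2095-12-11 gives 2096-11-11.
Applying '+517 days' to 2096-11-11: counting 517 days forward gives 2098-04-12.

2098-04-12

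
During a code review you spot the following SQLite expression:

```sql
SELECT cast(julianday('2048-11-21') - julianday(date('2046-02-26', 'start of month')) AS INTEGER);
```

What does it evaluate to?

`start of month` rewinds 2046-02-26 to 2046-02-01.
27 days remain in February 2046 after the 1st (28 − 1).
Full months from March 2046 through October 2048 contribute their day counts.
Then 21 days into November 2048.
Total: 27 + 31 + 30 + 31 + 30 + 31 + 31 + 30 + 31 + 30 + 31 + 31 + 28 + 31 + 30 + 31 + 30 + 31 + 31 + 30 + 31 + 30 + 31 + 31 + 29 + 31 + 30 + 31 + 30 + 31 + 31 + 30 + 31 + 21 = 1024.

1024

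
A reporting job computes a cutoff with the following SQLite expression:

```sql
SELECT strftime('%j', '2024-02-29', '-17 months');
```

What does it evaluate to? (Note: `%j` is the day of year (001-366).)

First apply '-17 months': 2024-02-29 → 2022-09-29.
Day-of-year for 2022-09-29: days since 2022-01-01 inclusive = 272, zero-padded to 272.

272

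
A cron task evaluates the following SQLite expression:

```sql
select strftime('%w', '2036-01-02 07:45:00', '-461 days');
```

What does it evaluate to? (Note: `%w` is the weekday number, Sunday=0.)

4

First apply '-461 days': 2036-01-02 07:45:00 → 2034-09-28 07:45:00.
2034-09-28 is a Thursday; with Sunday=0 that is 4.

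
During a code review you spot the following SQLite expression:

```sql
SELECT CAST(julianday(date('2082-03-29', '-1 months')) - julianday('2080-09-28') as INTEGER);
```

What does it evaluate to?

Adding -1 month to 2082-03-29 targets 2082-02-29. February 2082 has only 28 days, so SQLite normalizes the 1-day overflow forward to 2082-03-01.
2 days remain in September 2080 after the 28th (30 − 28).
Full months from October 2080 through February 2082 contribute their day counts.
Then 1 day into March 2082.
Total: 2 + 31 + 30 + 31 + 31 + 28 + 31 + 30 + 31 + 30 + 31 + 31 + 30 + 31 + 30 + 31 + 31 + 28 + 1 = 519.

519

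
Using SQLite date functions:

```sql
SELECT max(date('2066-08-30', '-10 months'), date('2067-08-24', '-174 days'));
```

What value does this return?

2067-03-03

date('2066-08-30', '-10 months') → 2065-10-30.
date('2067-08-24', '-174 days') → 2067-03-03.
Later of the two is 2067-03-03.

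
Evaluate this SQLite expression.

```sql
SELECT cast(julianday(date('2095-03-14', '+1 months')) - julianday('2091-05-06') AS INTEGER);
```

Adding +1 month to 2095-03-14 gives 2095-04-14.
25 days remain in May 2091 after the 6th (31 − 6).
Full months from June 2091 through March 2095 contribute their day counts.
Then 14 days into April 2095.
Total: 25 + 30 + 31 + 31 + 30 + 31 + 30 + 31 + 31 + 29 + 31 + 30 + 31 + 30 + 31 + 31 + 30 + 31 + 30 + 31 + 31 + 28 + 31 + 30 + 31 + 30 + 31 + 31 + 30 + 31 + 30 + 31 + 31 + 28 + 31 + 30 + 31 + 30 + 31 + 31 + 30 + 31 + 30 + 31 + 31 + 28 + 31 + 14 = 1439.

1439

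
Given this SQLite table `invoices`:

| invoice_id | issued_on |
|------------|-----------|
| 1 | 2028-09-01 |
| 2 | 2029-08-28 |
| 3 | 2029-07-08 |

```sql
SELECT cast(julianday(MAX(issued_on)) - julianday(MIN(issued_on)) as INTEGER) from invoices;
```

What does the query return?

361

MIN = 2028-09-01, MAX = 2029-08-28.
29 days remain in September 2028 after the 1st (30 − 1).
Full months from October 2028 through July 2029 contribute their day counts.
Then 28 days into August 2029.
Total: 29 + 31 + 30 + 31 + 31 + 28 + 31 + 30 + 31 + 30 + 31 + 28 = 361.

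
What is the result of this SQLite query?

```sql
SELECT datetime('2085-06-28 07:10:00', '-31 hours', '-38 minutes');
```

2085-06-26 23:32:00

-31 hours from 2085-06-28 07:10:00 is 2085-06-27 00:10:00 (crosses midnight).
-38 minutes from 2085-06-27 00:10:00 is 2085-06-26 23:32:00.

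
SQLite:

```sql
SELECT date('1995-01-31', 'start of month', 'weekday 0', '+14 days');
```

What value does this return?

`start of month` rewinds 1995-01-31 to 1995-01-01.
`weekday 0` advances to the next Sunday; 1995-01-01 is already a Sunday, so it stays at 1995-01-01.
Advancing 14 more days within January lands on 1995-01-15.

1995-01-15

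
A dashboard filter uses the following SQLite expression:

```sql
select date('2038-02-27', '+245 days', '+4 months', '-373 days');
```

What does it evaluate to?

Applying '+245 days' to 2038-02-27: counting 245 days forward gives 2038-10-30.
Adding +4 months to 2038-10-30 targets 2039-02-30. February 2039 has only 28 days, so SQLite normalizes the 2-day overflow forward to 2039-03-02.
Applying '-373 days' to 2039-03-02: counting 373 days back gives 2038-02-22.

2038-02-22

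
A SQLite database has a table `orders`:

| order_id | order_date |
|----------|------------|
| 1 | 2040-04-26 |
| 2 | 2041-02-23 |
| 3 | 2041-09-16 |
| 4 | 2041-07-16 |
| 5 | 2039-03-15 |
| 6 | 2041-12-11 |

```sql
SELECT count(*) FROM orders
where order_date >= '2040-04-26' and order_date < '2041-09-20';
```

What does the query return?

Rows in [2040-04-26, 2041-09-20): 2040-04-26, 2041-02-23, 2041-09-16, 2041-07-16 → 4 rows.

4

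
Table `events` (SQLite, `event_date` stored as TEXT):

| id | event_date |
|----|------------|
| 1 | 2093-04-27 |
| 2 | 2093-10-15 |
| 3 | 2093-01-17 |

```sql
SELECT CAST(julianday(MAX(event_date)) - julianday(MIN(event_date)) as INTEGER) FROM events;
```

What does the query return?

MIN = 2093-01-17, MAX = 2093-10-15.
14 days remain in January 2093 after the 17th (31 − 17).
Full months from February 2093 through September 2093 contribute their day counts.
Then 15 days into October 2093.
Total: 14 + 28 + 31 + 30 + 31 + 30 + 31 + 31 + 30 + 15 = 271.

271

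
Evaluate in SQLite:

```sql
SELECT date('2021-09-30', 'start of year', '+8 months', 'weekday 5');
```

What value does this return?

2021-09-03

`start of year` rewinds 2021-09-30 to 2021-01-01.
Adding +8 months to 2021-01-01 gives 2021-09-01.
`weekday 5` advances to the next Friday; 2021-09-01 is a Wednesday, so it moves forward to 2021-09-03.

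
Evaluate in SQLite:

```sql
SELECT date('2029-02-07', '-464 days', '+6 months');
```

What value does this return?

Applying '-464 days' to 2029-02-07: counting 464 days back gives 2027-11-01.
Adding +6 months to 2027-11-01 gives 2028-05-01.

2028-05-01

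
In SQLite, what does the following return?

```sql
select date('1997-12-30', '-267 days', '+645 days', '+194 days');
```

Applying '-267 days' to 1997-12-30: counting 267 days back gives 1997-04-07.
Applying '+645 days' to 1997-04-07: counting 645 days forward gives 1999-01-12.
Applying '+194 days' to 1999-01-12: counting 194 days forward gives 1999-07-25.

1999-07-25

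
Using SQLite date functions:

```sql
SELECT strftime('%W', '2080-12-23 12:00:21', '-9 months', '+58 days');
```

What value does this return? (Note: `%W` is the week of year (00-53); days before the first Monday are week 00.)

First apply '-9 months', '+58 days': 2080-12-23 12:00:21 → 2080-05-20 12:00:21.
2080-05-20 is a Monday. SQLite's %W counts Mondays since the year started; the result is 21.

21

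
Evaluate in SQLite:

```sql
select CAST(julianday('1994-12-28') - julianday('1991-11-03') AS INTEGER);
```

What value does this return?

1151

27 days remain in November 1991 after the 3rd (30 − 3).
Full months from December 1991 through November 1994 contribute their day counts.
Then 28 days into December 1994.
Total: 27 + 31 + 31 + 29 + 31 + 30 + 31 + 30 + 31 + 31 + 30 + 31 + 30 + 31 + 31 + 28 + 31 + 30 + 31 + 30 + 31 + 31 + 30 + 31 + 30 + 31 + 31 + 28 + 31 + 30 + 31 + 30 + 31 + 31 + 30 + 31 + 30 + 28 = 1151.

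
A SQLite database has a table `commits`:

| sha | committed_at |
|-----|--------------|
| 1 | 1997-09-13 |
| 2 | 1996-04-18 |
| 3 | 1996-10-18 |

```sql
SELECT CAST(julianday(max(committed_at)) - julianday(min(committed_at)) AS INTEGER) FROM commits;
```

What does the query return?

MIN = 1996-04-18, MAX = 1997-09-13.
12 days remain in April 1996 after the 18th (30 − 18).
Full months from May 1996 through August 1997 contribute their day counts.
Then 13 days into September 1997.
Total: 12 + 31 + 30 + 31 + 31 + 30 + 31 + 30 + 31 + 31 + 28 + 31 + 30 + 31 + 30 + 31 + 31 + 13 = 513.

513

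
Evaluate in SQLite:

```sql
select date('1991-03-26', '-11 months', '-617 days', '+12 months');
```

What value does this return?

Adding -11 months to 1991-03-26 gives 1990-04-26.
Applying '-617 days' to 1990-04-26: counting 617 days back gives 1988-08-17.
Adding +12 months to 1988-08-17 gives 1989-08-17.

1989-08-17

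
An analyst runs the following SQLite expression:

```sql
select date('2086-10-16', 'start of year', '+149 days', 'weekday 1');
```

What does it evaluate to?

`start of year` rewinds 2086-10-16 to 2086-01-01.
Applying '+149 days' to 2086-01-01: counting 149 days forward gives 2086-05-30.
`weekday 1` advances to the next Monday; 2086-05-30 is a Thursday, so it moves forward to 2086-06-03.

2086-06-03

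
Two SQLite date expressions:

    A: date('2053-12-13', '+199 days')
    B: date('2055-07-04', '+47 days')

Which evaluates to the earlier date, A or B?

A = 2054-06-30.
B = 2055-08-20.
A is earlier.

A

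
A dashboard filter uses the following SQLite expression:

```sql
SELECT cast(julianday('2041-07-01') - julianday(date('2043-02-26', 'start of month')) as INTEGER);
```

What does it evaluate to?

`start of month` rewinds 2043-02-26 to 2043-02-01.
30 days remain in July 2041 after the 1st (31 − 1).
Full months from August 2041 through January 2043 contribute their day counts.
Then 1 day into February 2043.
Total: 30 + 31 + 30 + 31 + 30 + 31 + 31 + 28 + 31 + 30 + 31 + 30 + 31 + 31 + 30 + 31 + 30 + 31 + 31 + 1 = 580.
The subtraction is earlier − later, so the result is −580 → -580.

-580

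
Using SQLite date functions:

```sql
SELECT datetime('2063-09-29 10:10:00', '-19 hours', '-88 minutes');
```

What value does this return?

-19 hours from 2063-09-29 10:10:00 is 2063-09-28 15:10:00 (crosses midnight).
88 minutes = 1h 28m; -88 minutes from 2063-09-28 15:10:00 is 2063-09-28 13:42:00.

2063-09-28 13:42:00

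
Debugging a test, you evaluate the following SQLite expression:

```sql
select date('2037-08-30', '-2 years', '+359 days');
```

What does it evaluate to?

2036-08-23

Adding -2 years to 2037-08-30 gives 2035-08-30.
Applying '+359 days' to 2035-08-30: counting 359 days forward gives 2036-08-23.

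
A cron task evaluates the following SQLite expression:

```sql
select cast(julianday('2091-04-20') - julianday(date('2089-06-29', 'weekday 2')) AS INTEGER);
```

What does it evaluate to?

654

`weekday 2` advances to the next Tuesday; 2089-06-29 is a Wednesday, so it moves forward to 2089-07-05.
26 days remain in July 2089 after the 5th (31 − 5).
Full months from August 2089 through March 2091 contribute their day counts.
Then 20 days into April 2091.
Total: 26 + 31 + 30 + 31 + 30 + 31 + 31 + 28 + 31 + 30 + 31 + 30 + 31 + 31 + 30 + 31 + 30 + 31 + 31 + 28 + 31 + 20 = 654.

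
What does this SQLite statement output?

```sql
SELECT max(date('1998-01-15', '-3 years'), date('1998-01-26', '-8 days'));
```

1998-01-18

date('1998-01-15', '-3 years') → 1995-01-15.
date('1998-01-26', '-8 days') → 1998-01-18.
Later of the two is 1998-01-18.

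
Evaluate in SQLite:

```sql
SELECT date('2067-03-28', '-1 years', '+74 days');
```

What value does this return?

2066-06-10

Adding -1 year to 2067-03-28 gives 2066-03-28.
Applying '+74 days' to 2066-03-28: counting 74 days forward gives 2066-06-10.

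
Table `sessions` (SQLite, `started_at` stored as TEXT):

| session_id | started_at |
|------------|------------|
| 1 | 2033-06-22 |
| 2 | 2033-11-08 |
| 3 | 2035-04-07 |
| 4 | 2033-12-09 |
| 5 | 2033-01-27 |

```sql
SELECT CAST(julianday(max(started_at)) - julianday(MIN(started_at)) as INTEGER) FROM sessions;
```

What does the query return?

MIN = 2033-01-27, MAX = 2035-04-07.
4 days remain in January 2033 after the 27th (31 − 27).
Full months from February 2033 through March 2035 contribute their day counts.
Then 7 days into April 2035.
Total: 4 + 28 + 31 + 30 + 31 + 30 + 31 + 31 + 30 + 31 + 30 + 31 + 31 + 28 + 31 + 30 + 31 + 30 + 31 + 31 + 30 + 31 + 30 + 31 + 31 + 28 + 31 + 7 = 800.

800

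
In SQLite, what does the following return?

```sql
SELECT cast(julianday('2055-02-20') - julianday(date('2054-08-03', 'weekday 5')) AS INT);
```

`weekday 5` advances to the next Friday; 2054-08-03 is a Monday, so it moves forward to 2054-08-07.
24 days remain in August 2054 after the 7th (31 − 7).
September 2054: 30 days.
October 2054: 31 days.
November 2054: 30 days.
December 2054: 31 days.
January 2055: 31 days.
Then 20 days into February 2055.
Total: 24 + 30 + 31 + 30 + 31 + 31 + 20 = 197.

197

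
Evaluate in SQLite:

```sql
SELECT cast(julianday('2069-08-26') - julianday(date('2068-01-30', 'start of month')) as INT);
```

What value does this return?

603

`start of month` rewinds 2068-01-30 to 2068-01-01.
30 days remain in January 2068 after the 1st (31 − 1).
Full months from February 2068 through July 2069 contribute their day counts.
Then 26 days into August 2069.
Total: 30 + 29 + 31 + 30 + 31 + 30 + 31 + 31 + 30 + 31 + 30 + 31 + 31 + 28 + 31 + 30 + 31 + 30 + 31 + 26 = 603.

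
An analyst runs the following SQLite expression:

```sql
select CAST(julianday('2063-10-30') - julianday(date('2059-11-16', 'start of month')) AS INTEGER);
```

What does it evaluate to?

`start of month` rewinds 2059-11-16 to 2059-11-01.
29 days remain in November 2059 after the 1st (30 − 1).
Full months from December 2059 through September 2063 contribute their day counts.
Then 30 days into October 2063.
Total: 29 + 31 + 31 + 29 + 31 + 30 + 31 + 30 + 31 + 31 + 30 + 31 + 30 + 31 + 31 + 28 + 31 + 30 + 31 + 30 + 31 + 31 + 30 + 31 + 30 + 31 + 31 + 28 + 31 + 30 + 31 + 30 + 31 + 31 + 30 + 31 + 30 + 31 + 31 + 28 + 31 + 30 + 31 + 30 + 31 + 31 + 30 + 30 = 1459.

1459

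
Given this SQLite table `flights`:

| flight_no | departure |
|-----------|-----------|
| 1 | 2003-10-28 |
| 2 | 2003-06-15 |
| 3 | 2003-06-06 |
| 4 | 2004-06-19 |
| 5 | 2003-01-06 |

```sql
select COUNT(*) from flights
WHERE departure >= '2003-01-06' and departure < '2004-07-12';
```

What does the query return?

5

Rows in [2003-01-06, 2004-07-12): 2003-10-28, 2003-06-15, 2003-06-06, 2004-06-19, 2003-01-06 → 5 rows.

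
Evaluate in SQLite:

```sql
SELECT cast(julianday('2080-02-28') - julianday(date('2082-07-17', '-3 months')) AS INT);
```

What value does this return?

-779

Adding -3 months to 2082-07-17 gives 2082-04-17.
1 day remains in February 2080 after the 28th (29 − 28).
Full months from March 2080 through March 2082 contribute their day counts.
Then 17 days into April 2082.
Total: 1 + 31 + 30 + 31 + 30 + 31 + 31 + 30 + 31 + 30 + 31 + 31 + 28 + 31 + 30 + 31 + 30 + 31 + 31 + 30 + 31 + 30 + 31 + 31 + 28 + 31 + 17 = 779.
The subtraction is earlier − later, so the result is −779 → -779.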